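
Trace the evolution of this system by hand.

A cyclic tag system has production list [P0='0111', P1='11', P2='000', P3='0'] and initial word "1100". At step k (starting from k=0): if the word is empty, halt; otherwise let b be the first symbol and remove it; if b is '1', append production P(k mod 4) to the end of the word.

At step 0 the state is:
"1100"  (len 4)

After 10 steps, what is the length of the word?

12

gen 0: "1100"  (len 4)
gen 1: "1000111"  (len 7)
gen 2: "00011111"  (len 8)
gen 3: "0011111"  (len 7)
gen 4: "011111"  (len 6)
gen 5: "11111"  (len 5)
gen 6: "111111"  (len 6)
gen 7: "11111000"  (len 8)
gen 8: "11110000"  (len 8)
gen 9: "11100000111"  (len 11)
gen 10: "110000011111"  (len 12)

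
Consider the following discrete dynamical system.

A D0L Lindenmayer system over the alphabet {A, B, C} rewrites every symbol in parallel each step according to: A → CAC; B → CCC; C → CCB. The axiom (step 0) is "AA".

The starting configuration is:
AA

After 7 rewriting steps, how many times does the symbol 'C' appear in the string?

k=0  AA
k=1  CACCAC
k=2  CCBCACCCBCCBCACCCB
k=3  CCBCCBCCCCCBCACCCBCCBCCBCCCCCBCCBCCCCCBCACCCBCCBCCBCCC
k=4  CCBCCBCCCCCBCCBCCCCCBCCBCCBCCBCCBCCCCCBCACCCBCCBCCBCCCCCBC…BCCBCCBCCBCCCCCBCACCCBCCBCCBCCCCCBCCBCCCCCBCCBCCCCCBCCBCCB  (len 162)
k=5  CCBCCBCCCCCBCCBCCCCCBCCBCCBCCBCCBCCCCCBCCBCCCCCBCCBCCBCCBC…BCCBCCBCCBCCCCCBCCBCCCCCBCCBCCBCCBCCBCCCCCBCCBCCCCCBCCBCCC  (len 486)
k=6  CCBCCBCCCCCBCCBCCCCCBCCBCCBCCBCCBCCCCCBCCBCCCCCBCCBCCBCCBC…BCCBCCBCCBCCCCCBCCBCCCCCBCCBCCBCCBCCBCCCCCBCCBCCCCCBCCBCCB  (len 1458)
k=7  CCBCCBCCCCCBCCBCCCCCBCCBCCBCCBCCBCCCCCBCCBCCCCCBCCBCCBCCBC…BCCBCCBCCBCCCCCBCCBCCCCCBCCBCCBCCBCCBCCCCCBCCBCCCCCBCCBCCC  (len 4374)

3280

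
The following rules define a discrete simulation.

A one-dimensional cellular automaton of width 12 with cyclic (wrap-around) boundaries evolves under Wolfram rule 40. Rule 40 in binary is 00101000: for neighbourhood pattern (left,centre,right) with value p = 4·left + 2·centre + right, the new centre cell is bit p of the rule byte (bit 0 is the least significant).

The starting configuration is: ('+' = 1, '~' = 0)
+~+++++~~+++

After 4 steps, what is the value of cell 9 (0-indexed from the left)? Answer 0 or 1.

0

t=0: +~+++++~~+++
t=1: ~++~~~~~~+~~
t=2: ~+~~~~~~~~~~
t=3: ~~~~~~~~~~~~
t=4: ~~~~~~~~~~~~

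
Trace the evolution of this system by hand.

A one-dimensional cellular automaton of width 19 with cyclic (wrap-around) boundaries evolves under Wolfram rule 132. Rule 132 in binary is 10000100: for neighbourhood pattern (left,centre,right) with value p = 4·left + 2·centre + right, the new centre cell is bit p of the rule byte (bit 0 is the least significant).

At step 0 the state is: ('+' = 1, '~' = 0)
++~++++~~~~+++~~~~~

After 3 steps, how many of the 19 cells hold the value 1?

0) ++~++++~~~~+++~~~~~
1) ~~~~++~~~~~~+~~~~~~
2) ~~~~~~~~~~~~+~~~~~~
3) ~~~~~~~~~~~~+~~~~~~

1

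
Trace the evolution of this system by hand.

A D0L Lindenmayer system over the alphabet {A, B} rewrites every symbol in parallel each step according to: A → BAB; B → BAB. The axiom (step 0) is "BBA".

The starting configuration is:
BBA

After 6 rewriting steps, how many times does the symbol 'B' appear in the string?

1458

[0] BBA
[1] BABBABBAB
[2] BABBABBABBABBABBABBABBABBAB
[3] BABBABBABBABBABBABBABBABBABBABBABBABBABBABBABBABBABBABBABBABBABBABBABBABBABBABBAB
[4] BABBABBABBABBABBABBABBABBABBABBABBABBABBABBABBABBABBABBABB…BBABBABBABBABBABBABBABBABBABBABBABBABBABBABBABBABBABBABBAB  (len 243)
[5] BABBABBABBABBABBABBABBABBABBABBABBABBABBABBABBABBABBABBABB…BBABBABBABBABBABBABBABBABBABBABBABBABBABBABBABBABBABBABBAB  (len 729)
[6] BABBABBABBABBABBABBABBABBABBABBABBABBABBABBABBABBABBABBABB…BBABBABBABBABBABBABBABBABBABBABBABBABBABBABBABBABBABBABBAB  (len 2187)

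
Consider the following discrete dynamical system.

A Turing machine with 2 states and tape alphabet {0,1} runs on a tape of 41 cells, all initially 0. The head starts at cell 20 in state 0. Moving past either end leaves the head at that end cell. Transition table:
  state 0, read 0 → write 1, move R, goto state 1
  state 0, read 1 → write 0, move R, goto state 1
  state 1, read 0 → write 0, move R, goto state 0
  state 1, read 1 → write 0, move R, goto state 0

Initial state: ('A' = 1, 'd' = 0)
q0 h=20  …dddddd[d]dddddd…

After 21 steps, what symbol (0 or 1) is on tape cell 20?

1

k=0  q0 h=20  …dddddd[d]dddddd…
k=1  q1 h=21  …dddddA[d]dddddd…
k=2  q0 h=22  …ddddAd[d]dddddd…
k=3  q1 h=23  …dddAdA[d]dddddd…
k=4  q0 h=24  …ddAdAd[d]dddddd…
k=5  q1 h=25  …dAdAdA[d]dddddd…
k=6  q0 h=26  …AdAdAd[d]dddddd…
k=7  q1 h=27  …dAdAdA[d]dddddd…
k=8  q0 h=28  …AdAdAd[d]dddddd…
k=9  q1 h=29  …dAdAdA[d]dddddd…
k=10  q0 h=30  …AdAdAd[d]dddddd…
k=11  q1 h=31  …dAdAdA[d]dddddd…
k=12  q0 h=32  …AdAdAd[d]dddddd…
k=13  q1 h=33  …dAdAdA[d]dddddd…
k=14  q0 h=34  …AdAdAd[d]dddddd|
k=15  q1 h=35  …dAdAdA[d]ddddd|
k=16  q0 h=36  …AdAdAd[d]dddd|
k=17  q1 h=37  …dAdAdA[d]ddd|
k=18  q0 h=38  …AdAdAd[d]dd|
k=19  q1 h=39  …dAdAdA[d]d|
k=20  q0 h=40  …AdAdAd[d]|
k=21  q1 h=40  …AdAdAd[A]|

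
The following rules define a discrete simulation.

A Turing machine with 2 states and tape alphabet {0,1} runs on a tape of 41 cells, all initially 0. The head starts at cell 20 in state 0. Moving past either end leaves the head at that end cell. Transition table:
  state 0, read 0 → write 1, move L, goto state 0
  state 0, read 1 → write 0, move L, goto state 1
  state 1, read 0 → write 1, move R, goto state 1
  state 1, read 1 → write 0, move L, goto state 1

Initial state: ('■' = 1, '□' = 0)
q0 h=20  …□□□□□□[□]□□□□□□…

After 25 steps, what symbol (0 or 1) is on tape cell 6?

k=0  q0 h=20  …□□□□□□[□]□□□□□□…
k=1  q0 h=19  …□□□□□□[□]■□□□□□…
k=2  q0 h=18  …□□□□□□[□]■■□□□□…
k=3  q0 h=17  …□□□□□□[□]■■■□□□…
k=4  q0 h=16  …□□□□□□[□]■■■■□□…
k=5  q0 h=15  …□□□□□□[□]■■■■■□…
k=6  q0 h=14  …□□□□□□[□]■■■■■■…
k=7  q0 h=13  …□□□□□□[□]■■■■■■…
k=8  q0 h=12  …□□□□□□[□]■■■■■■…
k=9  q0 h=11  …□□□□□□[□]■■■■■■…
k=10  q0 h=10  …□□□□□□[□]■■■■■■…
k=11  q0 h= 9  …□□□□□□[□]■■■■■■…
k=12  q0 h= 8  …□□□□□□[□]■■■■■■…
k=13  q0 h= 7  …□□□□□□[□]■■■■■■…
k=14  q0 h= 6  |□□□□□□[□]■■■■■■…
k=15  q0 h= 5  |□□□□□[□]■■■■■■…
k=16  q0 h= 4  |□□□□[□]■■■■■■…
k=17  q0 h= 3  |□□□[□]■■■■■■…
k=18  q0 h= 2  |□□[□]■■■■■■…
k=19  q0 h= 1  |□[□]■■■■■■…
k=20  q0 h= 0  |[□]■■■■■■…
k=21  q0 h= 0  |[■]■■■■■■…
k=22  q1 h= 0  |[□]■■■■■■…
k=23  q1 h= 1  |■[■]■■■■■■…
k=24  q1 h= 0  |[■]□■■■■■…
k=25  q1 h= 0  |[□]□■■■■■…

1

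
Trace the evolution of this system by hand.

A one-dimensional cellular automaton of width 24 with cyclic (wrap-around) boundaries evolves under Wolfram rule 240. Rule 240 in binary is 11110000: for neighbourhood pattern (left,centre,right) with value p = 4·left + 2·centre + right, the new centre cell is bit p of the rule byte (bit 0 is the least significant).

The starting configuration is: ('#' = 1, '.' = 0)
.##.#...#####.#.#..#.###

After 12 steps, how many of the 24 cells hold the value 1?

14

[0] .##.#...#####.#.#..#.###
[1] #.##.#...#####.#.#..#.##
[2] ##.##.#...#####.#.#..#.#
[3] ###.##.#...#####.#.#..#.
[4] .###.##.#...#####.#.#..#
[5] #.###.##.#...#####.#.#..
[6] .#.###.##.#...#####.#.#.
[7] ..#.###.##.#...#####.#.#
[8] #..#.###.##.#...#####.#.
[9] .#..#.###.##.#...#####.#
[10] #.#..#.###.##.#...#####.
[11] .#.#..#.###.##.#...#####
[12] #.#.#..#.###.##.#...####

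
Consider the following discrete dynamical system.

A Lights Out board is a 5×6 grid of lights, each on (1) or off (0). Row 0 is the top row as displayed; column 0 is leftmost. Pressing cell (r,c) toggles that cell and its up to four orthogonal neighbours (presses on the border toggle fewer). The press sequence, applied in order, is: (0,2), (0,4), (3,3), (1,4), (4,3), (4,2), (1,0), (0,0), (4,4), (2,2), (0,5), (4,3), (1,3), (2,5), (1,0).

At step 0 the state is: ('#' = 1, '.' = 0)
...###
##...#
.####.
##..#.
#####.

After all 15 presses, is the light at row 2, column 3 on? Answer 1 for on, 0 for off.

gen 0: ...###
##...#
.####.
##..#.
#####.
gen 1: .##.##
###..#
.####.
##..#.
#####.
gen 2: .###..
###.##
.####.
##..#.
#####.
gen 3: .###..
###.##
.##.#.
####..
###.#.
gen 4: .####.
####..
.##...
####..
###.#.
gen 5: .####.
####..
.##...
###...
##.#..
gen 6: .####.
####..
.##...
##....
#.#...
gen 7: #####.
..##..
###...
##....
#.#...
gen 8: ..###.
#.##..
###...
##....
#.#...
gen 9: ..###.
#.##..
###...
##..#.
#.####
gen 10: ..###.
#..#..
#..#..
###.#.
#.####
gen 11: ..##.#
#..#.#
#..#..
###.#.
#.####
gen 12: ..##.#
#..#.#
#..#..
#####.
#....#
gen 13: ..#..#
#.#.##
#.....
#####.
#....#
gen 14: ..#..#
#.#.#.
#...##
######
#....#
gen 15: #.#..#
.##.#.
....##
######
#....#

0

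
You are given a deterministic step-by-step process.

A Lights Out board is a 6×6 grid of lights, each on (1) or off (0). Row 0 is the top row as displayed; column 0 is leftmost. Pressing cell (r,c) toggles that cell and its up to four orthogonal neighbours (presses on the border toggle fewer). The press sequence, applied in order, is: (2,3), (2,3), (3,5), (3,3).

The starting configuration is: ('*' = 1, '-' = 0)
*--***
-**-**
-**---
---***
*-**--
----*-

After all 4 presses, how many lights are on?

t=0: *--***
-**-**
-**---
---***
*-**--
----*-
t=1: *--***
-*****
-*-**-
----**
*-**--
----*-
t=2: *--***
-**-**
-**---
---***
*-**--
----*-
t=3: *--***
-**-**
-**--*
---*--
*-**-*
----*-
t=4: *--***
-**-**
-***-*
--*-*-
*-*--*
----*-

18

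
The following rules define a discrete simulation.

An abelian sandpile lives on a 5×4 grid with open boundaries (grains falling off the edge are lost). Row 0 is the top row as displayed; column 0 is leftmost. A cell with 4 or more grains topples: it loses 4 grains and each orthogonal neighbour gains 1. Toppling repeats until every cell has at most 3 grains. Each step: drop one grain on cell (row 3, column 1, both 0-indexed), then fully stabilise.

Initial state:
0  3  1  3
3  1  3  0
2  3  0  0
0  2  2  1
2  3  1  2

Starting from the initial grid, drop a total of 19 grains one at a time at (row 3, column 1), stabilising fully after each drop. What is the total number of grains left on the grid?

39

gen 0: 0  3  1  3
3  1  3  0
2  3  0  0
0  2  2  1
2  3  1  2
gen 1: 0  3  1  3
3  1  3  0
2  3  0  0
0  3  2  1
2  3  1  2
gen 2: 0  3  1  3
3  2  3  0
3  0  1  0
1  2  3  1
3  0  2  2
gen 3: 0  3  1  3
3  2  3  0
3  0  1  0
1  3  3  1
3  0  2  2
gen 4: 0  3  1  3
3  2  3  0
3  1  2  0
2  1  0  2
3  1  3  2
gen 5: 0  3  1  3
3  2  3  0
3  1  2  0
2  2  0  2
3  1  3  2
gen 6: 0  3  1  3
3  2  3  0
3  1  2  0
2  3  0  2
3  1  3  2
gen 7: 0  3  1  3
3  2  3  0
3  2  2  0
3  0  1  2
3  2  3  2
gen 8: 0  3  1  3
3  2  3  0
3  2  2  0
3  1  1  2
3  2  3  2
gen 9: 0  3  1  3
3  2  3  0
3  2  2  0
3  2  1  2
3  2  3  2
gen 10: 0  3  1  3
3  2  3  0
3  2  2  0
3  3  1  2
3  2  3  2
gen 11: 2  0  3  3
1  2  1  1
2  3  1  1
3  0  1  3
1  2  1  3
gen 12: 2  0  3  3
1  2  1  1
2  3  1  1
3  1  1  3
1  2  1  3
gen 13: 2  0  3  3
1  2  1  1
2  3  1  1
3  2  1  3
1  2  1  3
gen 14: 2  0  3  3
1  2  1  1
2  3  1  1
3  3  1  3
1  2  1  3
gen 15: 2  0  3  3
2  3  1  1
0  1  2  1
1  2  2  3
2  3  1  3
gen 16: 2  0  3  3
2  3  1  1
0  1  2  1
1  3  2  3
2  3  1  3
gen 17: 2  0  3  3
2  3  1  1
0  2  2  1
2  1  3  3
3  0  2  3
gen 18: 2  0  3  3
2  3  1  1
0  2  2  1
2  2  3  3
3  0  2  3
gen 19: 2  0  3  3
2  3  1  1
0  2  2  1
2  3  3  3
3  0  2  3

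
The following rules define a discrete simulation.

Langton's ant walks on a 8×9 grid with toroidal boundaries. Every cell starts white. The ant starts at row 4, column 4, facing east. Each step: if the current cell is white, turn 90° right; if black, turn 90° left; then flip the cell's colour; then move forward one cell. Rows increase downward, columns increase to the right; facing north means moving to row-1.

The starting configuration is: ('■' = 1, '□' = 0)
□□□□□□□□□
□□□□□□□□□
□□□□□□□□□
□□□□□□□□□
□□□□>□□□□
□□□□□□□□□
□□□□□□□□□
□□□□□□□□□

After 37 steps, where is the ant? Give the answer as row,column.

3,0

gen 0: □□□□□□□□□
□□□□□□□□□
□□□□□□□□□
□□□□□□□□□
□□□□>□□□□
□□□□□□□□□
□□□□□□□□□
□□□□□□□□□
gen 1: □□□□□□□□□
□□□□□□□□□
□□□□□□□□□
□□□□□□□□□
□□□□■□□□□
□□□□v□□□□
□□□□□□□□□
□□□□□□□□□
gen 2: □□□□□□□□□
□□□□□□□□□
□□□□□□□□□
□□□□□□□□□
□□□□■□□□□
□□□<■□□□□
□□□□□□□□□
□□□□□□□□□
gen 3: □□□□□□□□□
□□□□□□□□□
□□□□□□□□□
□□□□□□□□□
□□□^■□□□□
□□□■■□□□□
□□□□□□□□□
□□□□□□□□□
gen 4: □□□□□□□□□
□□□□□□□□□
□□□□□□□□□
□□□□□□□□□
□□□■>□□□□
□□□■■□□□□
□□□□□□□□□
□□□□□□□□□
gen 5: □□□□□□□□□
□□□□□□□□□
□□□□□□□□□
□□□□^□□□□
□□□■□□□□□
□□□■■□□□□
□□□□□□□□□
□□□□□□□□□
gen 6: □□□□□□□□□
□□□□□□□□□
□□□□□□□□□
□□□□■>□□□
□□□■□□□□□
□□□■■□□□□
□□□□□□□□□
□□□□□□□□□
gen 7: □□□□□□□□□
□□□□□□□□□
□□□□□□□□□
□□□□■■□□□
□□□■□v□□□
□□□■■□□□□
□□□□□□□□□
□□□□□□□□□
gen 8: □□□□□□□□□
□□□□□□□□□
□□□□□□□□□
□□□□■■□□□
□□□■<■□□□
□□□■■□□□□
□□□□□□□□□
□□□□□□□□□
gen 9: □□□□□□□□□
□□□□□□□□□
□□□□□□□□□
□□□□^■□□□
□□□■■■□□□
□□□■■□□□□
□□□□□□□□□
□□□□□□□□□
gen 10: □□□□□□□□□
□□□□□□□□□
□□□□□□□□□
□□□<□■□□□
□□□■■■□□□
□□□■■□□□□
□□□□□□□□□
□□□□□□□□□
gen 11: □□□□□□□□□
□□□□□□□□□
□□□^□□□□□
□□□■□■□□□
□□□■■■□□□
□□□■■□□□□
□□□□□□□□□
□□□□□□□□□
gen 12: □□□□□□□□□
□□□□□□□□□
□□□■>□□□□
□□□■□■□□□
□□□■■■□□□
□□□■■□□□□
□□□□□□□□□
□□□□□□□□□
gen 13: □□□□□□□□□
□□□□□□□□□
□□□■■□□□□
□□□■v■□□□
□□□■■■□□□
□□□■■□□□□
□□□□□□□□□
□□□□□□□□□
gen 14: □□□□□□□□□
□□□□□□□□□
□□□■■□□□□
□□□<■■□□□
□□□■■■□□□
□□□■■□□□□
□□□□□□□□□
□□□□□□□□□
gen 15: □□□□□□□□□
□□□□□□□□□
□□□■■□□□□
□□□□■■□□□
□□□v■■□□□
□□□■■□□□□
□□□□□□□□□
□□□□□□□□□
gen 16: □□□□□□□□□
□□□□□□□□□
□□□■■□□□□
□□□□■■□□□
□□□□>■□□□
□□□■■□□□□
□□□□□□□□□
□□□□□□□□□
gen 17: □□□□□□□□□
□□□□□□□□□
□□□■■□□□□
□□□□^■□□□
□□□□□■□□□
□□□■■□□□□
□□□□□□□□□
□□□□□□□□□
gen 18: □□□□□□□□□
□□□□□□□□□
□□□■■□□□□
□□□<□■□□□
□□□□□■□□□
□□□■■□□□□
□□□□□□□□□
□□□□□□□□□
gen 19: □□□□□□□□□
□□□□□□□□□
□□□^■□□□□
□□□■□■□□□
□□□□□■□□□
□□□■■□□□□
□□□□□□□□□
□□□□□□□□□
gen 20: □□□□□□□□□
□□□□□□□□□
□□<□■□□□□
□□□■□■□□□
□□□□□■□□□
□□□■■□□□□
□□□□□□□□□
□□□□□□□□□
gen 21: □□□□□□□□□
□□^□□□□□□
□□■□■□□□□
□□□■□■□□□
□□□□□■□□□
□□□■■□□□□
□□□□□□□□□
□□□□□□□□□
gen 22: □□□□□□□□□
□□■>□□□□□
□□■□■□□□□
□□□■□■□□□
□□□□□■□□□
□□□■■□□□□
□□□□□□□□□
□□□□□□□□□
gen 23: □□□□□□□□□
□□■■□□□□□
□□■v■□□□□
□□□■□■□□□
□□□□□■□□□
□□□■■□□□□
□□□□□□□□□
□□□□□□□□□
gen 24: □□□□□□□□□
□□■■□□□□□
□□<■■□□□□
□□□■□■□□□
□□□□□■□□□
□□□■■□□□□
□□□□□□□□□
□□□□□□□□□
gen 25: □□□□□□□□□
□□■■□□□□□
□□□■■□□□□
□□v■□■□□□
□□□□□■□□□
□□□■■□□□□
□□□□□□□□□
□□□□□□□□□
gen 26: □□□□□□□□□
□□■■□□□□□
□□□■■□□□□
□<■■□■□□□
□□□□□■□□□
□□□■■□□□□
□□□□□□□□□
□□□□□□□□□
gen 27: □□□□□□□□□
□□■■□□□□□
□^□■■□□□□
□■■■□■□□□
□□□□□■□□□
□□□■■□□□□
□□□□□□□□□
□□□□□□□□□
gen 28: □□□□□□□□□
□□■■□□□□□
□■>■■□□□□
□■■■□■□□□
□□□□□■□□□
□□□■■□□□□
□□□□□□□□□
□□□□□□□□□
gen 29: □□□□□□□□□
□□■■□□□□□
□■■■■□□□□
□■v■□■□□□
□□□□□■□□□
□□□■■□□□□
□□□□□□□□□
□□□□□□□□□
gen 30: □□□□□□□□□
□□■■□□□□□
□■■■■□□□□
□■□>□■□□□
□□□□□■□□□
□□□■■□□□□
□□□□□□□□□
□□□□□□□□□
gen 31: □□□□□□□□□
□□■■□□□□□
□■■^■□□□□
□■□□□■□□□
□□□□□■□□□
□□□■■□□□□
□□□□□□□□□
□□□□□□□□□
gen 32: □□□□□□□□□
□□■■□□□□□
□■<□■□□□□
□■□□□■□□□
□□□□□■□□□
□□□■■□□□□
□□□□□□□□□
□□□□□□□□□
gen 33: □□□□□□□□□
□□■■□□□□□
□■□□■□□□□
□■v□□■□□□
□□□□□■□□□
□□□■■□□□□
□□□□□□□□□
□□□□□□□□□
gen 34: □□□□□□□□□
□□■■□□□□□
□■□□■□□□□
□<■□□■□□□
□□□□□■□□□
□□□■■□□□□
□□□□□□□□□
□□□□□□□□□
gen 35: □□□□□□□□□
□□■■□□□□□
□■□□■□□□□
□□■□□■□□□
□v□□□■□□□
□□□■■□□□□
□□□□□□□□□
□□□□□□□□□
gen 36: □□□□□□□□□
□□■■□□□□□
□■□□■□□□□
□□■□□■□□□
<■□□□■□□□
□□□■■□□□□
□□□□□□□□□
□□□□□□□□□
gen 37: □□□□□□□□□
□□■■□□□□□
□■□□■□□□□
^□■□□■□□□
■■□□□■□□□
□□□■■□□□□
□□□□□□□□□
□□□□□□□□□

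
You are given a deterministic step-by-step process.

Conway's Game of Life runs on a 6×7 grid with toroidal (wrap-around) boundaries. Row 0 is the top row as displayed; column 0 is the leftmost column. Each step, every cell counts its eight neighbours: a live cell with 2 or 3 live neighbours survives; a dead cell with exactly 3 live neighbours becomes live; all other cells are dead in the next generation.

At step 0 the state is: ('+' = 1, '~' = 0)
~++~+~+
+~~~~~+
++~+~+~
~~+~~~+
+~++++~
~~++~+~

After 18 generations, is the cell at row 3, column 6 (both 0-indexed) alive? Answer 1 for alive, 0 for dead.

1

0) ~++~+~+
+~~~~~+
++~+~+~
~~+~~~+
+~++++~
~~++~+~
1) ~++~+~+
~~~++~~
~++~~+~
~~~~~~~
~~~~~+~
+~~~~~~
2) +++~++~
+~~~+~~
~~+++~~
~~~~~~~
~~~~~~~
++~~~++
3) ~~+++~~
+~~~~~+
~~~++~~
~~~+~~~
+~~~~~+
~~+~++~
4) ~++~+~+
~~+~~+~
~~~++~~
~~~++~~
~~~++++
~++~+++
5) ~~~~+~+
~++~~+~
~~+~~+~
~~+~~~~
+~~~~~+
~+~~~~~
6) +++~~+~
~++++++
~~++~~~
~+~~~~+
++~~~~~
~~~~~++
7) ~~~~~~~
~~~~~++
~~~~~~+
~+~~~~~
~+~~~+~
~~+~~+~
8) ~~~~~++
~~~~~++
+~~~~++
+~~~~~~
~++~~~~
~~~~~~~
9) ~~~~~++
~~~~+~~
+~~~~+~
+~~~~~~
~+~~~~~
~~~~~~~
10) ~~~~~+~
~~~~+~~
~~~~~~+
++~~~~+
~~~~~~~
~~~~~~~
11) ~~~~~~~
~~~~~+~
~~~~~++
+~~~~~+
+~~~~~~
~~~~~~~
12) ~~~~~~~
~~~~~++
+~~~~+~
+~~~~+~
+~~~~~+
~~~~~~~
13) ~~~~~~~
~~~~~++
+~~~++~
++~~~+~
+~~~~~+
~~~~~~~
14) ~~~~~~~
~~~~+++
++~~+~~
~+~~++~
++~~~~+
~~~~~~~
15) ~~~~~+~
+~~~+++
++~+~~~
~~+~++~
++~~~++
+~~~~~~
16) +~~~++~
++~~++~
++++~~~
~~++++~
++~~++~
++~~~+~
17) ~~~~~~~
~~~~~+~
+~~~~~~
~~~~~+~
+~~~~~~
~~~~~~~
18) ~~~~~~~
~~~~~~~
~~~~~~+
~~~~~~+
~~~~~~~
~~~~~~~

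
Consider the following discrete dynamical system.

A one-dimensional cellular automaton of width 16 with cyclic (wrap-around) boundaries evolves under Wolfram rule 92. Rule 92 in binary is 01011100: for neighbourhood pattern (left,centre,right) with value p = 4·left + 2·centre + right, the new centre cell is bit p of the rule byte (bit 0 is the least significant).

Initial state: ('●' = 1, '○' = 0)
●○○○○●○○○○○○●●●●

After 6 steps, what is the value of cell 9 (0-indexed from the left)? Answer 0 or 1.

[0] ●○○○○●○○○○○○●●●●
[1] ●●○○○●●○○○○○●○○○
[2] ●●●○○●●●○○○○●●○○
[3] ●○●●○●○●●○○○●●●○
[4] ●○●●○●○●●●○○●○●○
[5] ●○●●○●○●○●●○●○●○
[6] ●○●●○●○●○●●○●○●○

1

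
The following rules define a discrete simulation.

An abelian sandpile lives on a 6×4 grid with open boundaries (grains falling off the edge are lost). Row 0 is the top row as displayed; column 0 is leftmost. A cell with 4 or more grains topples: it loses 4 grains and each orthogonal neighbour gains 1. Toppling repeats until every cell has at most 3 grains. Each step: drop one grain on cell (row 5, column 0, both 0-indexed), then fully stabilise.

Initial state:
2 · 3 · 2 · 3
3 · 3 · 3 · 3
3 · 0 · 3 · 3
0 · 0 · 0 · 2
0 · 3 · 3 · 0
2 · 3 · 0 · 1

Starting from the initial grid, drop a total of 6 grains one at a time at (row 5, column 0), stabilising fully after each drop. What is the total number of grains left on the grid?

46

gen 0: 2 · 3 · 2 · 3
3 · 3 · 3 · 3
3 · 0 · 3 · 3
0 · 0 · 0 · 2
0 · 3 · 3 · 0
2 · 3 · 0 · 1
gen 1: 2 · 3 · 2 · 3
3 · 3 · 3 · 3
3 · 0 · 3 · 3
0 · 0 · 0 · 2
0 · 3 · 3 · 0
3 · 3 · 0 · 1
gen 2: 2 · 3 · 2 · 3
3 · 3 · 3 · 3
3 · 0 · 3 · 3
0 · 1 · 1 · 2
2 · 1 · 0 · 1
1 · 1 · 2 · 1
gen 3: 2 · 3 · 2 · 3
3 · 3 · 3 · 3
3 · 0 · 3 · 3
0 · 1 · 1 · 2
2 · 1 · 0 · 1
2 · 1 · 2 · 1
gen 4: 2 · 3 · 2 · 3
3 · 3 · 3 · 3
3 · 0 · 3 · 3
0 · 1 · 1 · 2
2 · 1 · 0 · 1
3 · 1 · 2 · 1
gen 5: 2 · 3 · 2 · 3
3 · 3 · 3 · 3
3 · 0 · 3 · 3
0 · 1 · 1 · 2
3 · 1 · 0 · 1
0 · 2 · 2 · 1
gen 6: 2 · 3 · 2 · 3
3 · 3 · 3 · 3
3 · 0 · 3 · 3
0 · 1 · 1 · 2
3 · 1 · 0 · 1
1 · 2 · 2 · 1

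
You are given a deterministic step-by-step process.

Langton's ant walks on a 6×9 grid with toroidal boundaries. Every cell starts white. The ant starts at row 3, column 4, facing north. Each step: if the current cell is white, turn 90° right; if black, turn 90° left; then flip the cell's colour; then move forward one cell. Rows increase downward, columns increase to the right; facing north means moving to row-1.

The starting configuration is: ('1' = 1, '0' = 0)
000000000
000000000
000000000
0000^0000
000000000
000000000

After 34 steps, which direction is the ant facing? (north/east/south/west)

gen 0: 000000000
000000000
000000000
0000^0000
000000000
000000000
gen 1: 000000000
000000000
000000000
00001>000
000000000
000000000
gen 2: 000000000
000000000
000000000
000011000
00000v000
000000000
gen 3: 000000000
000000000
000000000
000011000
0000<1000
000000000
gen 4: 000000000
000000000
000000000
0000^1000
000011000
000000000
gen 5: 000000000
000000000
000000000
000<01000
000011000
000000000
gen 6: 000000000
000000000
000^00000
000101000
000011000
000000000
gen 7: 000000000
000000000
0001>0000
000101000
000011000
000000000
gen 8: 000000000
000000000
000110000
0001v1000
000011000
000000000
gen 9: 000000000
000000000
000110000
000<11000
000011000
000000000
gen 10: 000000000
000000000
000110000
000011000
000v11000
000000000
gen 11: 000000000
000000000
000110000
000011000
00<111000
000000000
gen 12: 000000000
000000000
000110000
00^011000
001111000
000000000
gen 13: 000000000
000000000
000110000
001>11000
001111000
000000000
gen 14: 000000000
000000000
000110000
001111000
001v11000
000000000
gen 15: 000000000
000000000
000110000
001111000
0010>1000
000000000
gen 16: 000000000
000000000
000110000
0011^1000
001001000
000000000
gen 17: 000000000
000000000
000110000
001<01000
001001000
000000000
gen 18: 000000000
000000000
000110000
001001000
001v01000
000000000
gen 19: 000000000
000000000
000110000
001001000
00<101000
000000000
gen 20: 000000000
000000000
000110000
001001000
000101000
00v000000
gen 21: 000000000
000000000
000110000
001001000
000101000
0<1000000
gen 22: 000000000
000000000
000110000
001001000
0^0101000
011000000
gen 23: 000000000
000000000
000110000
001001000
01>101000
011000000
gen 24: 000000000
000000000
000110000
001001000
011101000
01v000000
gen 25: 000000000
000000000
000110000
001001000
011101000
010>00000
gen 26: 000v00000
000000000
000110000
001001000
011101000
010100000
gen 27: 00<100000
000000000
000110000
001001000
011101000
010100000
gen 28: 001100000
000000000
000110000
001001000
011101000
01^100000
gen 29: 001100000
000000000
000110000
001001000
011101000
011>00000
gen 30: 001100000
000000000
000110000
001001000
011^01000
011000000
gen 31: 001100000
000000000
000110000
001001000
01<001000
011000000
gen 32: 001100000
000000000
000110000
001001000
010001000
01v000000
gen 33: 001100000
000000000
000110000
001001000
010001000
010>00000
gen 34: 001v00000
000000000
000110000
001001000
010001000
010100000

south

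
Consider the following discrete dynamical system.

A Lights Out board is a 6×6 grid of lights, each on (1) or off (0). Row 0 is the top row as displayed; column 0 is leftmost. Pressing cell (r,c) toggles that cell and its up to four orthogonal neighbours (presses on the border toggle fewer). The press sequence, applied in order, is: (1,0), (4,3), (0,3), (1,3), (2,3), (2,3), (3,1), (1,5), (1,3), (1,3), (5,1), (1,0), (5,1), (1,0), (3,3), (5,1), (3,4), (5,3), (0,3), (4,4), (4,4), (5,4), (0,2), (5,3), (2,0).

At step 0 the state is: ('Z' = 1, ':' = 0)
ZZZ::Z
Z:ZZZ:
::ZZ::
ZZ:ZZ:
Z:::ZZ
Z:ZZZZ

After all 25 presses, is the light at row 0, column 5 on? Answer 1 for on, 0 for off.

0

t=0: ZZZ::Z
Z:ZZZ:
::ZZ::
ZZ:ZZ:
Z:::ZZ
Z:ZZZZ
t=1: :ZZ::Z
:ZZZZ:
Z:ZZ::
ZZ:ZZ:
Z:::ZZ
Z:ZZZZ
t=2: :ZZ::Z
:ZZZZ:
Z:ZZ::
ZZ::Z:
Z:ZZ:Z
Z:Z:ZZ
t=3: :Z:ZZZ
:ZZ:Z:
Z:ZZ::
ZZ::Z:
Z:ZZ:Z
Z:Z:ZZ
t=4: :Z::ZZ
:Z:Z::
Z:Z:::
ZZ::Z:
Z:ZZ:Z
Z:Z:ZZ
t=5: :Z::ZZ
:Z::::
Z::ZZ:
ZZ:ZZ:
Z:ZZ:Z
Z:Z:ZZ
t=6: :Z::ZZ
:Z:Z::
Z:Z:::
ZZ::Z:
Z:ZZ:Z
Z:Z:ZZ
t=7: :Z::ZZ
:Z:Z::
ZZZ:::
::Z:Z:
ZZZZ:Z
Z:Z:ZZ
t=8: :Z::Z:
:Z:ZZZ
ZZZ::Z
::Z:Z:
ZZZZ:Z
Z:Z:ZZ
t=9: :Z:ZZ:
:ZZ::Z
ZZZZ:Z
::Z:Z:
ZZZZ:Z
Z:Z:ZZ
t=10: :Z::Z:
:Z:ZZZ
ZZZ::Z
::Z:Z:
ZZZZ:Z
Z:Z:ZZ
t=11: :Z::Z:
:Z:ZZZ
ZZZ::Z
::Z:Z:
Z:ZZ:Z
:Z::ZZ
t=12: ZZ::Z:
Z::ZZZ
:ZZ::Z
::Z:Z:
Z:ZZ:Z
:Z::ZZ
t=13: ZZ::Z:
Z::ZZZ
:ZZ::Z
::Z:Z:
ZZZZ:Z
Z:Z:ZZ
t=14: :Z::Z:
:Z:ZZZ
ZZZ::Z
::Z:Z:
ZZZZ:Z
Z:Z:ZZ
t=15: :Z::Z:
:Z:ZZZ
ZZZZ:Z
:::Z::
ZZZ::Z
Z:Z:ZZ
t=16: :Z::Z:
:Z:ZZZ
ZZZZ:Z
:::Z::
Z:Z::Z
:Z::ZZ
t=17: :Z::Z:
:Z:ZZZ
ZZZZZZ
::::ZZ
Z:Z:ZZ
:Z::ZZ
t=18: :Z::Z:
:Z:ZZZ
ZZZZZZ
::::ZZ
Z:ZZZZ
:ZZZ:Z
t=19: :ZZZ::
:Z::ZZ
ZZZZZZ
::::ZZ
Z:ZZZZ
:ZZZ:Z
t=20: :ZZZ::
:Z::ZZ
ZZZZZZ
:::::Z
Z:Z:::
:ZZZZZ
t=21: :ZZZ::
:Z::ZZ
ZZZZZZ
::::ZZ
Z:ZZZZ
:ZZZ:Z
t=22: :ZZZ::
:Z::ZZ
ZZZZZZ
::::ZZ
Z:ZZ:Z
:ZZ:Z:
t=23: ::::::
:ZZ:ZZ
ZZZZZZ
::::ZZ
Z:ZZ:Z
:ZZ:Z:
t=24: ::::::
:ZZ:ZZ
ZZZZZZ
::::ZZ
Z:Z::Z
:Z:Z::
t=25: ::::::
ZZZ:ZZ
::ZZZZ
Z:::ZZ
Z:Z::Z
:Z:Z::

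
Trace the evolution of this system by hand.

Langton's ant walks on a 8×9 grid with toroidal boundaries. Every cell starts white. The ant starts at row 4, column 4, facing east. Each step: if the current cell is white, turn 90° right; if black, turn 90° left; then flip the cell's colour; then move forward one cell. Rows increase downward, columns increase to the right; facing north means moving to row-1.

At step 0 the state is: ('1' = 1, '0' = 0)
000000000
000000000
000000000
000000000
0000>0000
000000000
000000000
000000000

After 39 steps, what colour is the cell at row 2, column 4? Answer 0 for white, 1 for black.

[0] 000000000
000000000
000000000
000000000
0000>0000
000000000
000000000
000000000
[1] 000000000
000000000
000000000
000000000
000010000
0000v0000
000000000
000000000
[2] 000000000
000000000
000000000
000000000
000010000
000<10000
000000000
000000000
[3] 000000000
000000000
000000000
000000000
000^10000
000110000
000000000
000000000
[4] 000000000
000000000
000000000
000000000
0001>0000
000110000
000000000
000000000
[5] 000000000
000000000
000000000
0000^0000
000100000
000110000
000000000
000000000
[6] 000000000
000000000
000000000
00001>000
000100000
000110000
000000000
000000000
[7] 000000000
000000000
000000000
000011000
00010v000
000110000
000000000
000000000
[8] 000000000
000000000
000000000
000011000
0001<1000
000110000
000000000
000000000
[9] 000000000
000000000
000000000
0000^1000
000111000
000110000
000000000
000000000
[10] 000000000
000000000
000000000
000<01000
000111000
000110000
000000000
000000000
[11] 000000000
000000000
000^00000
000101000
000111000
000110000
000000000
000000000
[12] 000000000
000000000
0001>0000
000101000
000111000
000110000
000000000
000000000
[13] 000000000
000000000
000110000
0001v1000
000111000
000110000
000000000
000000000
[14] 000000000
000000000
000110000
000<11000
000111000
000110000
000000000
000000000
[15] 000000000
000000000
000110000
000011000
000v11000
000110000
000000000
000000000
[16] 000000000
000000000
000110000
000011000
0000>1000
000110000
000000000
000000000
[17] 000000000
000000000
000110000
0000^1000
000001000
000110000
000000000
000000000
[18] 000000000
000000000
000110000
000<01000
000001000
000110000
000000000
000000000
[19] 000000000
000000000
000^10000
000101000
000001000
000110000
000000000
000000000
[20] 000000000
000000000
00<010000
000101000
000001000
000110000
000000000
000000000
[21] 000000000
00^000000
001010000
000101000
000001000
000110000
000000000
000000000
[22] 000000000
001>00000
001010000
000101000
000001000
000110000
000000000
000000000
[23] 000000000
001100000
001v10000
000101000
000001000
000110000
000000000
000000000
[24] 000000000
001100000
00<110000
000101000
000001000
000110000
000000000
000000000
[25] 000000000
001100000
000110000
00v101000
000001000
000110000
000000000
000000000
[26] 000000000
001100000
000110000
0<1101000
000001000
000110000
000000000
000000000
[27] 000000000
001100000
0^0110000
011101000
000001000
000110000
000000000
000000000
[28] 000000000
001100000
01>110000
011101000
000001000
000110000
000000000
000000000
[29] 000000000
001100000
011110000
01v101000
000001000
000110000
000000000
000000000
[30] 000000000
001100000
011110000
010>01000
000001000
000110000
000000000
000000000
[31] 000000000
001100000
011^10000
010001000
000001000
000110000
000000000
000000000
[32] 000000000
001100000
01<010000
010001000
000001000
000110000
000000000
000000000
[33] 000000000
001100000
010010000
01v001000
000001000
000110000
000000000
000000000
[34] 000000000
001100000
010010000
0<1001000
000001000
000110000
000000000
000000000
[35] 000000000
001100000
010010000
001001000
0v0001000
000110000
000000000
000000000
[36] 000000000
001100000
010010000
001001000
<10001000
000110000
000000000
000000000
[37] 000000000
001100000
010010000
^01001000
110001000
000110000
000000000
000000000
[38] 000000000
001100000
010010000
1>1001000
110001000
000110000
000000000
000000000
[39] 000000000
001100000
010010000
111001000
1v0001000
000110000
000000000
000000000

1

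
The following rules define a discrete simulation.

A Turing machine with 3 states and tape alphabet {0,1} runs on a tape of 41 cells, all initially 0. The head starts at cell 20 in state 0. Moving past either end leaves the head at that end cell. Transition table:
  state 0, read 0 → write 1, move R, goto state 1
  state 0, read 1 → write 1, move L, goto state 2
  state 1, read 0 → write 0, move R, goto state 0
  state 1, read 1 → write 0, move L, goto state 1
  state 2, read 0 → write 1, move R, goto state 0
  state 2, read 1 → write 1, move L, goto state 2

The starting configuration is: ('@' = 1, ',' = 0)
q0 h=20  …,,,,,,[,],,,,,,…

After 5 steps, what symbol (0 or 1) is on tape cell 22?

1

k=0  q0 h=20  …,,,,,,[,],,,,,,…
k=1  q1 h=21  …,,,,,@[,],,,,,,…
k=2  q0 h=22  …,,,,@,[,],,,,,,…
k=3  q1 h=23  …,,,@,@[,],,,,,,…
k=4  q0 h=24  …,,@,@,[,],,,,,,…
k=5  q1 h=25  …,@,@,@[,],,,,,,…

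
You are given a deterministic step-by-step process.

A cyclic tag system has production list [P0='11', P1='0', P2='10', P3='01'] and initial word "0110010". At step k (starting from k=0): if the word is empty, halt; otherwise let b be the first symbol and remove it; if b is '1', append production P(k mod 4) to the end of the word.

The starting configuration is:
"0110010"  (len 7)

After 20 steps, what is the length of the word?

step 0: "0110010"  (len 7)
step 1: "110010"  (len 6)
step 2: "100100"  (len 6)
step 3: "0010010"  (len 7)
step 4: "010010"  (len 6)
step 5: "10010"  (len 5)
step 6: "00100"  (len 5)
step 7: "0100"  (len 4)
step 8: "100"  (len 3)
step 9: "0011"  (len 4)
step 10: "011"  (len 3)
step 11: "11"  (len 2)
step 12: "101"  (len 3)
step 13: "0111"  (len 4)
step 14: "111"  (len 3)
step 15: "1110"  (len 4)
step 16: "11001"  (len 5)
step 17: "100111"  (len 6)
step 18: "001110"  (len 6)
step 19: "01110"  (len 5)
step 20: "1110"  (len 4)

4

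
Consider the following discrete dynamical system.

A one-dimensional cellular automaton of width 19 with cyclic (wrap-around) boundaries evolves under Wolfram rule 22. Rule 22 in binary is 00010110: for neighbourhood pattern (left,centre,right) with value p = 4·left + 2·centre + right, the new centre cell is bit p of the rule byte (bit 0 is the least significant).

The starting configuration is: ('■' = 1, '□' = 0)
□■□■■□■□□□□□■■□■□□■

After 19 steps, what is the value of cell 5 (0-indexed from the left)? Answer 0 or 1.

0

gen 0: □■□■■□■□□□□□■■□■□□■
gen 1: □■□□□□■■□□□■□□□■■■■
gen 2: □■■□□■□□■□■■■□■□□□□
gen 3: ■□□■■■■■■□□□□□■■□□□
gen 4: ■■■□□□□□□■□□□■□□■□■
gen 5: □□□■□□□□■■■□■■■■■□□
gen 6: □□■■■□□■□□□□□□□□□■□
gen 7: □■□□□■■■■□□□□□□□■■■
gen 8: □■■□■□□□□■□□□□□■□□□
gen 9: ■□□□■■□□■■■□□□■■■□□
gen 10: ■■□■□□■■□□□■□■□□□■■
gen 11: □□□■■■□□■□■■□■■□■□□
gen 12: □□■□□□■■■□□□□□□□■■□
gen 13: □■■■□■□□□■□□□□□■□□■
gen 14: □□□□□■■□■■■□□□■■■■■
gen 15: ■□□□■□□□□□□■□■□□□□□
gen 16: ■■□■■■□□□□■■□■■□□□■
gen 17: □□□□□□■□□■□□□□□■□■□
gen 18: □□□□□■■■■■■□□□■■□■■
gen 19: ■□□□■□□□□□□■□■□□□□□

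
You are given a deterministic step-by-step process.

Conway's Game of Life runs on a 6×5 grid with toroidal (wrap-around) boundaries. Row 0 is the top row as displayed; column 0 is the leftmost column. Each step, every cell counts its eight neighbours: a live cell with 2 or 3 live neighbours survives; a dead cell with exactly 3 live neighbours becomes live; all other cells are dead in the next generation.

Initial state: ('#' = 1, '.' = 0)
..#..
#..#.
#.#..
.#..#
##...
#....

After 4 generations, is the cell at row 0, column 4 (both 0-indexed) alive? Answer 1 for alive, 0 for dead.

1

t=0: ..#..
#..#.
#.#..
.#..#
##...
#....
t=1: .#..#
..###
#.##.
..#.#
.#..#
#....
t=2: .##.#
.....
#....
..#.#
.#.##
.#..#
t=3: .###.
##...
.....
.##.#
.#..#
.#..#
t=4: ...##
##...
..#..
.###.
.#..#
.#..#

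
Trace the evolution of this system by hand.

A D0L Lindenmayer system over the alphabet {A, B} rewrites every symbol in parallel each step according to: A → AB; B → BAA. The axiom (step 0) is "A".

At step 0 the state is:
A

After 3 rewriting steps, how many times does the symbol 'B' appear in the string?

5

k=0  A
k=1  AB
k=2  ABBAA
k=3  ABBAABAAABAB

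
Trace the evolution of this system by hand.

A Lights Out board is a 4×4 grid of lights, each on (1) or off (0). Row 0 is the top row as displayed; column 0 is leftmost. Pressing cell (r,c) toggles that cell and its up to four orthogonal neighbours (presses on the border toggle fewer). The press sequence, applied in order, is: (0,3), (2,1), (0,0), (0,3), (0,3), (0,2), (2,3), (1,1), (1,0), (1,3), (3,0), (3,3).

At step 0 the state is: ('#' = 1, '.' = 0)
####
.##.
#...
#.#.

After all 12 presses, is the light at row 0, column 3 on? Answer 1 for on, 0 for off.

0

gen 0: ####
.##.
#...
#.#.
gen 1: ##..
.###
#...
#.#.
gen 2: ##..
..##
.##.
###.
gen 3: ....
#.##
.##.
###.
gen 4: ..##
#.#.
.##.
###.
gen 5: ....
#.##
.##.
###.
gen 6: .###
#..#
.##.
###.
gen 7: .###
#...
.#.#
####
gen 8: ..##
.##.
...#
####
gen 9: #.##
#.#.
#..#
####
gen 10: #.#.
#..#
#...
####
gen 11: #.#.
#..#
....
..##
gen 12: #.#.
#..#
...#
....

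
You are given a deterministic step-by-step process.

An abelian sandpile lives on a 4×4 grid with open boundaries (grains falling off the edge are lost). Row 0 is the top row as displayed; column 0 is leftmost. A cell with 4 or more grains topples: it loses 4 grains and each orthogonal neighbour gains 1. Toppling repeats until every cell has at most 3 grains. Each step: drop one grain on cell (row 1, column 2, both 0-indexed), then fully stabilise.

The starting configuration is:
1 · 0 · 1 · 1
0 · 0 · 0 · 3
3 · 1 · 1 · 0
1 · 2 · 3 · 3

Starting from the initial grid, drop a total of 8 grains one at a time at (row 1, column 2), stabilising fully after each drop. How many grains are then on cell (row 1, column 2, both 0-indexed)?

1

step 0: 1 · 0 · 1 · 1
0 · 0 · 0 · 3
3 · 1 · 1 · 0
1 · 2 · 3 · 3
step 1: 1 · 0 · 1 · 1
0 · 0 · 1 · 3
3 · 1 · 1 · 0
1 · 2 · 3 · 3
step 2: 1 · 0 · 1 · 1
0 · 0 · 2 · 3
3 · 1 · 1 · 0
1 · 2 · 3 · 3
step 3: 1 · 0 · 1 · 1
0 · 0 · 3 · 3
3 · 1 · 1 · 0
1 · 2 · 3 · 3
step 4: 1 · 0 · 2 · 2
0 · 1 · 1 · 0
3 · 1 · 2 · 1
1 · 2 · 3 · 3
step 5: 1 · 0 · 2 · 2
0 · 1 · 2 · 0
3 · 1 · 2 · 1
1 · 2 · 3 · 3
step 6: 1 · 0 · 2 · 2
0 · 1 · 3 · 0
3 · 1 · 2 · 1
1 · 2 · 3 · 3
step 7: 1 · 0 · 3 · 2
0 · 2 · 0 · 1
3 · 1 · 3 · 1
1 · 2 · 3 · 3
step 8: 1 · 0 · 3 · 2
0 · 2 · 1 · 1
3 · 1 · 3 · 1
1 · 2 · 3 · 3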